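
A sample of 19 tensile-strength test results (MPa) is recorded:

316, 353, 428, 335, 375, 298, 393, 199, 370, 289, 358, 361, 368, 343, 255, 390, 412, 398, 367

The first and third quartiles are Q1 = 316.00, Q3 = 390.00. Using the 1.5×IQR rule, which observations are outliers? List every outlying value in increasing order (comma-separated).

IQR = Q3 − Q1 = 390.00 − 316.00 = 74.00.
Lower fence = Q1 − 1.5·IQR = 316.00 − 111.00 = 205.00.
Upper fence = Q3 + 1.5·IQR = 390.00 + 111.00 = 501.00.
199 < 205.00 → outlier.
All remaining values lie within [205.00, 501.00].

199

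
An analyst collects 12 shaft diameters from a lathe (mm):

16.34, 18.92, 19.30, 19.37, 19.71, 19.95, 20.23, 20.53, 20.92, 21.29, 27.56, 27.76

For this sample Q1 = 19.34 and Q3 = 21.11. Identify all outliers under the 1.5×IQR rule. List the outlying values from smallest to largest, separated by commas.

16.34, 27.56, 27.76

IQR = Q3 − Q1 = 21.11 − 19.34 = 1.77.
Lower fence = Q1 − 1.5·IQR = 19.34 − 2.655 = 16.685.
Upper fence = Q3 + 1.5·IQR = 21.11 + 2.655 = 23.765.
16.34 < 16.685 → outlier.
27.56 > 23.765 → outlier.
27.76 > 23.765 → outlier.
All remaining values lie within [16.685, 23.765].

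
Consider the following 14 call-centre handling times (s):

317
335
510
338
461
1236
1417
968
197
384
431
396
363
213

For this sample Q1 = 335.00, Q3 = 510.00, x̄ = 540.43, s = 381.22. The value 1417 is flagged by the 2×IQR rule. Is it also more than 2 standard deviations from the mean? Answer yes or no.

yes

z = (1417 − 540.43) / 381.22 = 2.30.
|z| = 2.30 > 2.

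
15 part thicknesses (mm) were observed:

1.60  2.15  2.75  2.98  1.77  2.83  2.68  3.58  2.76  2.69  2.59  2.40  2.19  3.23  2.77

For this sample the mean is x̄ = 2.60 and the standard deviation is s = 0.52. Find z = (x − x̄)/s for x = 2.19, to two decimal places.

z = (2.19 − 2.60) / 0.52 = -0.79.

-0.79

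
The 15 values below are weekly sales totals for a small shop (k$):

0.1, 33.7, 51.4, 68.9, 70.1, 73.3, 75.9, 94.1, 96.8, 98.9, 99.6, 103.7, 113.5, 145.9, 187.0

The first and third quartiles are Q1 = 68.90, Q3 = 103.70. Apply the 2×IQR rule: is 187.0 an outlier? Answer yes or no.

IQR = Q3 − Q1 = 103.70 − 68.90 = 34.80.
Lower fence = Q1 − 2·IQR = 68.90 − 69.60 = -0.70.
Upper fence = Q3 + 2·IQR = 103.70 + 69.60 = 173.30.
187.0 lies above the upper fence.

yes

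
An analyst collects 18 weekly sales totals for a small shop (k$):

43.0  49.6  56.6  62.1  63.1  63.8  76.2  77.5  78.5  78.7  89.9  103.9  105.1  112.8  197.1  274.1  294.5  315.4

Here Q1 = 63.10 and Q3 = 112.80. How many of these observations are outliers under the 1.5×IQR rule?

4

IQR = 49.70; fences at 63.10 − 74.55 = -11.45 and 112.80 + 74.55 = 187.35.
Outside the cutoffs: 197.1, 274.1, 294.5, 315.4.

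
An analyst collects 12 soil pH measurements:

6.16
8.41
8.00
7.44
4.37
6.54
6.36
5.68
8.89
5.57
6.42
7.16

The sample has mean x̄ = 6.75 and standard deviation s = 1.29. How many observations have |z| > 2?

Cutoffs: x̄ ± 2s = [4.17, 9.33].
Every value lies within the cutoffs.

0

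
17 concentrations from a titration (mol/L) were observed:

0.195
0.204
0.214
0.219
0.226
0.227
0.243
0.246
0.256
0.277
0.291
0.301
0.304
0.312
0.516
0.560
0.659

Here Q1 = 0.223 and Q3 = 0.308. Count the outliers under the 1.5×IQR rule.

3

IQR = 0.085; fences at 0.223 − 0.1275 = 0.0955 and 0.308 + 0.1275 = 0.4355.
Outside the cutoffs: 0.516, 0.560, 0.659.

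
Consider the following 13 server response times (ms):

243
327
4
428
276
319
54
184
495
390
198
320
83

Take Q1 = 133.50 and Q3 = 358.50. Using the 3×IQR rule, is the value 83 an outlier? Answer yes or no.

IQR = Q3 − Q1 = 358.50 − 133.50 = 225.00.
Lower fence = Q1 − 3·IQR = 133.50 − 675.00 = -541.50.
Upper fence = Q3 + 3·IQR = 358.50 + 675.00 = 1033.50.
83 lies within [-541.50, 1033.50].

no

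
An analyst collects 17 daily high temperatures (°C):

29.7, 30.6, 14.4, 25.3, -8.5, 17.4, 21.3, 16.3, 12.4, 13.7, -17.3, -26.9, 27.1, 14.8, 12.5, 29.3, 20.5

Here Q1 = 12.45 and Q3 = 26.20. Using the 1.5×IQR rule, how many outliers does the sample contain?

3

IQR = 13.75; fences at 12.45 − 20.625 = -8.175 and 26.20 + 20.625 = 46.825.
Outside the cutoffs: -26.9, -17.3, -8.5.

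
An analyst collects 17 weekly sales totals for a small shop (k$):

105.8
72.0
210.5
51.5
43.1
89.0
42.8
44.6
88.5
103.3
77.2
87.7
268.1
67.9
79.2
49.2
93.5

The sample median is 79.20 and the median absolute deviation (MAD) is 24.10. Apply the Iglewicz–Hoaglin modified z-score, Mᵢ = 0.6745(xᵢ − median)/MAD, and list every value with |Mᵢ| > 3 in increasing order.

210.5, 268.1

|Mᵢ| > 3 ⇔ |xᵢ − 79.20| > 3·24.10/0.6745 = 107.19.
So outliers lie outside [-27.99, 186.39].
210.5: M = 3.67 → outlier.
268.1: M = 5.29 → outlier.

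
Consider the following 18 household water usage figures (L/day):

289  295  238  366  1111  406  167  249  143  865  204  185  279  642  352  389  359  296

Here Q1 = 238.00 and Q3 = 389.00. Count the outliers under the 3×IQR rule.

2

IQR = 151.00; fences at 238.00 − 453.00 = -215.00 and 389.00 + 453.00 = 842.00.
Outside the cutoffs: 865, 1111.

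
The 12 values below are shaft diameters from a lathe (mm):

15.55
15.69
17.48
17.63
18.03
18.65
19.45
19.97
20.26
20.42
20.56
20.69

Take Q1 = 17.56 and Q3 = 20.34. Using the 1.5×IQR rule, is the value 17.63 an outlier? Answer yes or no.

IQR = Q3 − Q1 = 20.34 − 17.56 = 2.78.
Lower fence = Q1 − 1.5·IQR = 17.56 − 4.17 = 13.39.
Upper fence = Q3 + 1.5·IQR = 20.34 + 4.17 = 24.51.
17.63 lies within [13.39, 24.51].

no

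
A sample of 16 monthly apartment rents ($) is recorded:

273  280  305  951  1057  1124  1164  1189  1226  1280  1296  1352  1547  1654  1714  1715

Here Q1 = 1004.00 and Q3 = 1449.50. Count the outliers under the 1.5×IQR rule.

IQR = 445.50; fences at 1004.00 − 668.25 = 335.75 and 1449.50 + 668.25 = 2117.75.
Outside the cutoffs: 273, 280, 305.

3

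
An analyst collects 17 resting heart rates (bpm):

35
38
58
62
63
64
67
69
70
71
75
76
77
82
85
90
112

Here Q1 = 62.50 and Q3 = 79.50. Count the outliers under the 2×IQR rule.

IQR = 17.00; fences at 62.50 − 34.00 = 28.50 and 79.50 + 34.00 = 113.50.
Every value lies within the cutoffs.

0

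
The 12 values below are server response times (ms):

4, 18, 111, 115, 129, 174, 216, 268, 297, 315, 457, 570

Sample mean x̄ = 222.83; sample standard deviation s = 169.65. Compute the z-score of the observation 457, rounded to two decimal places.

1.38

z = (457 − 222.83) / 169.65 = 1.38.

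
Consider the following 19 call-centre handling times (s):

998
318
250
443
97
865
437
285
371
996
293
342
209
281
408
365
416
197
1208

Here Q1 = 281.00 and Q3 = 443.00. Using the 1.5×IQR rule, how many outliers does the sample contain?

IQR = 162.00; fences at 281.00 − 243.00 = 38.00 and 443.00 + 243.00 = 686.00.
Outside the cutoffs: 865, 996, 998, 1208.

4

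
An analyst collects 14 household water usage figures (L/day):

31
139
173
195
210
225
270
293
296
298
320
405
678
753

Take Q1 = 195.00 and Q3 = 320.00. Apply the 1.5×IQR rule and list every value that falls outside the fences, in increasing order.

IQR = Q3 − Q1 = 320.00 − 195.00 = 125.00.
Lower fence = Q1 − 1.5·IQR = 195.00 − 187.50 = 7.50.
Upper fence = Q3 + 1.5·IQR = 320.00 + 187.50 = 507.50.
678 > 507.50 → outlier.
753 > 507.50 → outlier.
All remaining values lie within [7.50, 507.50].

678, 753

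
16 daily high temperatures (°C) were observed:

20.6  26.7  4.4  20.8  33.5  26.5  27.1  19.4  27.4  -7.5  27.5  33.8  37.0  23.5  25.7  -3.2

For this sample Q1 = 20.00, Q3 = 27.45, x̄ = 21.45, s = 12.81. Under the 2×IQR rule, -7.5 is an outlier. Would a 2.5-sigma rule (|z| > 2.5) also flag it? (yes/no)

no

z = (-7.5 − 21.45) / 12.81 = -2.26.
|z| = 2.26 ≤ 2.5.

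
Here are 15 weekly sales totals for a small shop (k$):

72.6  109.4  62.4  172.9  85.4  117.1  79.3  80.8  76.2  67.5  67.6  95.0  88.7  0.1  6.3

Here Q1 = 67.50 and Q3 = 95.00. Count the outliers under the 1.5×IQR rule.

3

IQR = 27.50; fences at 67.50 − 41.25 = 26.25 and 95.00 + 41.25 = 136.25.
Outside the cutoffs: 0.1, 6.3, 172.9.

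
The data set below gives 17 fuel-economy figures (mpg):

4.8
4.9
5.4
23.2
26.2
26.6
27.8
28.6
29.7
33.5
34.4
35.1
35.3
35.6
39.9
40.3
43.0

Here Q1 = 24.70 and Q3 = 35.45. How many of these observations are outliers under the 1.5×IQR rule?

IQR = 10.75; fences at 24.70 − 16.125 = 8.575 and 35.45 + 16.125 = 51.575.
Outside the cutoffs: 4.8, 4.9, 5.4.

3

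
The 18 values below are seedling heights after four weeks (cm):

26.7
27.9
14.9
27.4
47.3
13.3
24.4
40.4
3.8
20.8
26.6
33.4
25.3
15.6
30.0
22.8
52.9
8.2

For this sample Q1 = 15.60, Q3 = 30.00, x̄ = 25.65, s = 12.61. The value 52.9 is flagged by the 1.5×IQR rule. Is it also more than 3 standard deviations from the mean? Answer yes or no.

no

z = (52.9 − 25.65) / 12.61 = 2.16.
|z| = 2.16 ≤ 3.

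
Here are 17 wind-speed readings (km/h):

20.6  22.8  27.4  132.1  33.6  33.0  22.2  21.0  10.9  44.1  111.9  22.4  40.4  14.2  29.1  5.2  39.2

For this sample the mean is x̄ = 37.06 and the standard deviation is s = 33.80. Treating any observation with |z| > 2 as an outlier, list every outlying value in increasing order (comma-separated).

111.9, 132.1

Cutoffs at x̄ ± 2s: 37.06 ± 2·33.80 = [-30.54, 104.66].
111.9: z = 2.21, |z| > 2 → outlier.
132.1: z = 2.81, |z| > 2 → outlier.
Every other value lies within [-30.54, 104.66].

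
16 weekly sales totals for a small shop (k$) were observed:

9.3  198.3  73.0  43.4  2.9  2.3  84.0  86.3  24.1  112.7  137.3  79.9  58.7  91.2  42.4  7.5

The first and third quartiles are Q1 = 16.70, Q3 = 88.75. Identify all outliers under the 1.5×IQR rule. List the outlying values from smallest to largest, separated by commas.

198.3

IQR = Q3 − Q1 = 88.75 − 16.70 = 72.05.
Lower fence = Q1 − 1.5·IQR = 16.70 − 108.075 = -91.375.
Upper fence = Q3 + 1.5·IQR = 88.75 + 108.075 = 196.825.
198.3 > 196.825 → outlier.
All remaining values lie within [-91.375, 196.825].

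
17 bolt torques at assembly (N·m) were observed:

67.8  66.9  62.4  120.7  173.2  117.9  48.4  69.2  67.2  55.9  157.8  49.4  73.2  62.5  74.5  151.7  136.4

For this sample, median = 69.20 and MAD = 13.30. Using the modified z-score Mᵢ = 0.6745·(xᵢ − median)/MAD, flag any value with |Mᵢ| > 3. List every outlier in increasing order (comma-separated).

|Mᵢ| > 3 ⇔ |xᵢ − 69.20| > 3·13.30/0.6745 = 59.15.
So outliers lie outside [10.05, 128.35].
136.4: M = 3.41 → outlier.
151.7: M = 4.18 → outlier.
157.8: M = 4.49 → outlier.
173.2: M = 5.27 → outlier.

136.4, 151.7, 157.8, 173.2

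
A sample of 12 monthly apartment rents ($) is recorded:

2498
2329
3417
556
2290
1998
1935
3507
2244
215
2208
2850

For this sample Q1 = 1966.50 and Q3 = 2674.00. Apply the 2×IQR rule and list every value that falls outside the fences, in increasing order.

215

IQR = Q3 − Q1 = 2674.00 − 1966.50 = 707.50.
Lower fence = Q1 − 2·IQR = 1966.50 − 1415.00 = 551.50.
Upper fence = Q3 + 2·IQR = 2674.00 + 1415.00 = 4089.00.
215 < 551.50 → outlier.
All remaining values lie within [551.50, 4089.00].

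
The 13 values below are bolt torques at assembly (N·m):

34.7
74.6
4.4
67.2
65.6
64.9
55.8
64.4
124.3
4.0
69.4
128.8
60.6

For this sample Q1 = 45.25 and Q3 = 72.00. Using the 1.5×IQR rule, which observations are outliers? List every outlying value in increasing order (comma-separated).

4.0, 4.4, 124.3, 128.8

IQR = Q3 − Q1 = 72.00 − 45.25 = 26.75.
Lower fence = Q1 − 1.5·IQR = 45.25 − 40.125 = 5.125.
Upper fence = Q3 + 1.5·IQR = 72.00 + 40.125 = 112.125.
4.0 < 5.125 → outlier.
4.4 < 5.125 → outlier.
124.3 > 112.125 → outlier.
128.8 > 112.125 → outlier.
All remaining values lie within [5.125, 112.125].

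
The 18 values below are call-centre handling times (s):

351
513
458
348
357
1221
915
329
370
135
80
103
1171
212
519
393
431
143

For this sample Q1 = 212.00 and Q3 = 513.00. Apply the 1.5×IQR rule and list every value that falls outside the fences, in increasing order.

IQR = Q3 − Q1 = 513.00 − 212.00 = 301.00.
Lower fence = Q1 − 1.5·IQR = 212.00 − 451.50 = -239.50.
Upper fence = Q3 + 1.5·IQR = 513.00 + 451.50 = 964.50.
1171 > 964.50 → outlier.
1221 > 964.50 → outlier.
All remaining values lie within [-239.50, 964.50].

1171, 1221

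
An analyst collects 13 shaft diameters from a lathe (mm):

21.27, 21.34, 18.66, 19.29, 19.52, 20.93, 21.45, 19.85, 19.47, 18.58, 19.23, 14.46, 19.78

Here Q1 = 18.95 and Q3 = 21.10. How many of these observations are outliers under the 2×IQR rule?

IQR = 2.15; fences at 18.95 − 4.30 = 14.65 and 21.10 + 4.30 = 25.40.
Outside the cutoffs: 14.46.

1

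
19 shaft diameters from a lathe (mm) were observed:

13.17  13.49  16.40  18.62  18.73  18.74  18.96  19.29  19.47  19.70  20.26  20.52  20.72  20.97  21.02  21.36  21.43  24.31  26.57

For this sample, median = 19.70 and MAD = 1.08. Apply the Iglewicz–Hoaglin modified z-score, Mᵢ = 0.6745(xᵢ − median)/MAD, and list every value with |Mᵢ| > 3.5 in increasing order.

|Mᵢ| > 3.5 ⇔ |xᵢ − 19.70| > 3.5·1.08/0.6745 = 5.60.
So outliers lie outside [14.10, 25.30].
13.17: M = -4.08 → outlier.
13.49: M = -3.88 → outlier.
26.57: M = 4.29 → outlier.

13.17, 13.49, 26.57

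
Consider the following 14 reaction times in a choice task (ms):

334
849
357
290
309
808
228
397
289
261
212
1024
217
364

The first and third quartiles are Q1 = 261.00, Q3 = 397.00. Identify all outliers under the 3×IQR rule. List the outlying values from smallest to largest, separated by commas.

IQR = Q3 − Q1 = 397.00 − 261.00 = 136.00.
Lower fence = Q1 − 3·IQR = 261.00 − 408.00 = -147.00.
Upper fence = Q3 + 3·IQR = 397.00 + 408.00 = 805.00.
808 > 805.00 → outlier.
849 > 805.00 → outlier.
1024 > 805.00 → outlier.
All remaining values lie within [-147.00, 805.00].

808, 849, 1024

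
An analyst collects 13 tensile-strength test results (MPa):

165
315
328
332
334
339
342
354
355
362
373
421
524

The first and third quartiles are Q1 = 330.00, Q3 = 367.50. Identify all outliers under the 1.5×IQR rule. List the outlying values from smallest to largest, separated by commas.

IQR = Q3 − Q1 = 367.50 − 330.00 = 37.50.
Lower fence = Q1 − 1.5·IQR = 330.00 − 56.25 = 273.75.
Upper fence = Q3 + 1.5·IQR = 367.50 + 56.25 = 423.75.
165 < 273.75 → outlier.
524 > 423.75 → outlier.
All remaining values lie within [273.75, 423.75].

165, 524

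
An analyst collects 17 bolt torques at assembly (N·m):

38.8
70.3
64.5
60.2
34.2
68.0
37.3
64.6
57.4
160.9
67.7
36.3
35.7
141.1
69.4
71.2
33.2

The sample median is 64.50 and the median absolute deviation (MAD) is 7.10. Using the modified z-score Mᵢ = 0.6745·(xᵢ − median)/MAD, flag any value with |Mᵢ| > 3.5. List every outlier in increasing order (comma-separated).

|Mᵢ| > 3.5 ⇔ |xᵢ − 64.50| > 3.5·7.10/0.6745 = 36.84.
So outliers lie outside [27.66, 101.34].
141.1: M = 7.28 → outlier.
160.9: M = 9.16 → outlier.

141.1, 160.9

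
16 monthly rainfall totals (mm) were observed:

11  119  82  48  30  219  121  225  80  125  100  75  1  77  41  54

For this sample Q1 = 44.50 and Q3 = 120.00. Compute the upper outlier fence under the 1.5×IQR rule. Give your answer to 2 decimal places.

IQR = Q3 − Q1 = 120.00 − 44.50 = 75.50.
Lower fence = Q1 − 1.5·IQR = 44.50 − 113.25 = -68.75.
Upper fence = Q3 + 1.5·IQR = 120.00 + 113.25 = 233.25.

233.25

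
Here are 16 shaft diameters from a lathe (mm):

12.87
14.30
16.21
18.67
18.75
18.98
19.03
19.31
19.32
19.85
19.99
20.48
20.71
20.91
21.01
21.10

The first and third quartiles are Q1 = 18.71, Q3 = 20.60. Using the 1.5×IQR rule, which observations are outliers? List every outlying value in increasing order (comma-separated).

12.87, 14.30

IQR = Q3 − Q1 = 20.60 − 18.71 = 1.89.
Lower fence = Q1 − 1.5·IQR = 18.71 − 2.835 = 15.875.
Upper fence = Q3 + 1.5·IQR = 20.60 + 2.835 = 23.435.
12.87 < 15.875 → outlier.
14.30 < 15.875 → outlier.
All remaining values lie within [15.875, 23.435].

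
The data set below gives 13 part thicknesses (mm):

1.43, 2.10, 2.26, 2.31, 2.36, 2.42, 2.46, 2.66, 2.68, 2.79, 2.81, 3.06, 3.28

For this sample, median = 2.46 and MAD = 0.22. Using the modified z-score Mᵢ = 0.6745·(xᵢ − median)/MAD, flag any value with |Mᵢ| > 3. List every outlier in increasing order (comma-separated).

1.43

|Mᵢ| > 3 ⇔ |xᵢ − 2.46| > 3·0.22/0.6745 = 0.98.
So outliers lie outside [1.48, 3.44].
1.43: M = -3.16 → outlier.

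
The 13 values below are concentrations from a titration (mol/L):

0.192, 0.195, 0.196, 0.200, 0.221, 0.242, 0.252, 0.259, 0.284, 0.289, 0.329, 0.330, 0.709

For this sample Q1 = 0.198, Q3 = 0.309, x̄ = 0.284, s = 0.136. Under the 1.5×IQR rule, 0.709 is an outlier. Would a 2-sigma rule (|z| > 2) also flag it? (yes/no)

yes

z = (0.709 − 0.284) / 0.136 = 3.12.
|z| = 3.12 > 2.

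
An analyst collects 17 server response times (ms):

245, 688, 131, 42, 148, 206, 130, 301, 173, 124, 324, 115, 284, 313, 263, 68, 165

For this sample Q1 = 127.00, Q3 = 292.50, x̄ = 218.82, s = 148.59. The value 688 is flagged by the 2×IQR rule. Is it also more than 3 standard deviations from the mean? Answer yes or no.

yes

z = (688 − 218.82) / 148.59 = 3.16.
|z| = 3.16 > 3.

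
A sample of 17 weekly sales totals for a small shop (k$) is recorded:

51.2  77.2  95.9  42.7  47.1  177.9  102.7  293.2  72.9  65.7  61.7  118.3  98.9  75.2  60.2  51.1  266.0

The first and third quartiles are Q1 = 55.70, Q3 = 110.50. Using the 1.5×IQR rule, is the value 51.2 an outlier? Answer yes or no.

IQR = Q3 − Q1 = 110.50 − 55.70 = 54.80.
Lower fence = Q1 − 1.5·IQR = 55.70 − 82.20 = -26.50.
Upper fence = Q3 + 1.5·IQR = 110.50 + 82.20 = 192.70.
51.2 lies within [-26.50, 192.70].

no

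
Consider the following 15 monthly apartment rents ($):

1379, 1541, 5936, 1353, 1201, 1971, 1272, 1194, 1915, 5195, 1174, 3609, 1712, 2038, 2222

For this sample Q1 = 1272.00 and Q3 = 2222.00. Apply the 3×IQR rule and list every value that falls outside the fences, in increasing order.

IQR = Q3 − Q1 = 2222.00 − 1272.00 = 950.00.
Lower fence = Q1 − 3·IQR = 1272.00 − 2850.00 = -1578.00.
Upper fence = Q3 + 3·IQR = 2222.00 + 2850.00 = 5072.00.
5195 > 5072.00 → outlier.
5936 > 5072.00 → outlier.
All remaining values lie within [-1578.00, 5072.00].

5195, 5936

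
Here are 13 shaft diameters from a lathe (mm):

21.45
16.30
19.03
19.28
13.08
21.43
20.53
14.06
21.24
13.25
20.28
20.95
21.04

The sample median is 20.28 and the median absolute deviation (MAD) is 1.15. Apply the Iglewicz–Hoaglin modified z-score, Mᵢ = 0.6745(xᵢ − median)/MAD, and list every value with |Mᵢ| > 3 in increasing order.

|Mᵢ| > 3 ⇔ |xᵢ − 20.28| > 3·1.15/0.6745 = 5.11.
So outliers lie outside [15.17, 25.39].
13.08: M = -4.22 → outlier.
13.25: M = -4.12 → outlier.
14.06: M = -3.65 → outlier.

13.08, 13.25, 14.06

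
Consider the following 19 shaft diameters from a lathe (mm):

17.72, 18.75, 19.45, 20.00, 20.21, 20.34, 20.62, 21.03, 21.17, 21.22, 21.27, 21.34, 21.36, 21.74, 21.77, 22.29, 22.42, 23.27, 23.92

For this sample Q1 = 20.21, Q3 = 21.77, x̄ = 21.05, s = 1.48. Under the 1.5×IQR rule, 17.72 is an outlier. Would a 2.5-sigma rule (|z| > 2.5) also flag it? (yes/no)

z = (17.72 − 21.05) / 1.48 = -2.25.
|z| = 2.25 ≤ 2.5.

no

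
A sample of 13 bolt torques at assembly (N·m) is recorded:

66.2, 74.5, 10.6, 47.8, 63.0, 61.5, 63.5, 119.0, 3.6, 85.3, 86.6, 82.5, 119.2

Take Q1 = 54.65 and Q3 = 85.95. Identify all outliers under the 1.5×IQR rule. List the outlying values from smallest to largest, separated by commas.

IQR = Q3 − Q1 = 85.95 − 54.65 = 31.30.
Lower fence = Q1 − 1.5·IQR = 54.65 − 46.95 = 7.70.
Upper fence = Q3 + 1.5·IQR = 85.95 + 46.95 = 132.90.
3.6 < 7.70 → outlier.
All remaining values lie within [7.70, 132.90].

3.6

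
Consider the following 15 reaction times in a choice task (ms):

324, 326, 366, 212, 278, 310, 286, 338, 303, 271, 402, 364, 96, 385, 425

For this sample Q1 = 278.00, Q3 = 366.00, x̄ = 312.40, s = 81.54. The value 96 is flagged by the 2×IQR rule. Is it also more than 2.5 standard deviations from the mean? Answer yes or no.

z = (96 − 312.40) / 81.54 = -2.65.
|z| = 2.65 > 2.5.

yes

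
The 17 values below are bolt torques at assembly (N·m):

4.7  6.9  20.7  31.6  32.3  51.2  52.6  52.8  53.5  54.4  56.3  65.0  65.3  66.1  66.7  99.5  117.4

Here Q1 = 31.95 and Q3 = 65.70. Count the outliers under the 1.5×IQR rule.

IQR = 33.75; fences at 31.95 − 50.625 = -18.675 and 65.70 + 50.625 = 116.325.
Outside the cutoffs: 117.4.

1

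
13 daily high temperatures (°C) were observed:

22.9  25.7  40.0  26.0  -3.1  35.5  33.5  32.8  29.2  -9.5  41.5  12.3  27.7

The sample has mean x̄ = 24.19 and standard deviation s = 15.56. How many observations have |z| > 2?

1

Cutoffs: x̄ ± 2s = [-6.93, 55.31].
Outside the cutoffs: -9.5.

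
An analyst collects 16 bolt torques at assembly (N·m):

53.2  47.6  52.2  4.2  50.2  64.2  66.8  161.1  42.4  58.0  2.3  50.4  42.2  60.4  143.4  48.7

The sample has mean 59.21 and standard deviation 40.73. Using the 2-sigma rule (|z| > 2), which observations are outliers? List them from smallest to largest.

Cutoffs at x̄ ± 2s: 59.21 ± 2·40.73 = [-22.25, 140.67].
143.4: z = 2.07, |z| > 2 → outlier.
161.1: z = 2.50, |z| > 2 → outlier.
Every other value lies within [-22.25, 140.67].

143.4, 161.1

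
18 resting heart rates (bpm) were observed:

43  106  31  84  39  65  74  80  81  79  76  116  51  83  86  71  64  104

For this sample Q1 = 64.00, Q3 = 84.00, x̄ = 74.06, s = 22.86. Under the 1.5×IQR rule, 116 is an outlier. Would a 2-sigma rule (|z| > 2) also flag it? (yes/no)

z = (116 − 74.06) / 22.86 = 1.83.
|z| = 1.83 ≤ 2.

no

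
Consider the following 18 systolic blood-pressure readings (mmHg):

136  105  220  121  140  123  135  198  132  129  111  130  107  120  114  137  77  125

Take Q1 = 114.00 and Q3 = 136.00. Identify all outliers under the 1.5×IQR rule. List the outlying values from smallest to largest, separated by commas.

77, 198, 220

IQR = Q3 − Q1 = 136.00 − 114.00 = 22.00.
Lower fence = Q1 − 1.5·IQR = 114.00 − 33.00 = 81.00.
Upper fence = Q3 + 1.5·IQR = 136.00 + 33.00 = 169.00.
77 < 81.00 → outlier.
198 > 169.00 → outlier.
220 > 169.00 → outlier.
All remaining values lie within [81.00, 169.00].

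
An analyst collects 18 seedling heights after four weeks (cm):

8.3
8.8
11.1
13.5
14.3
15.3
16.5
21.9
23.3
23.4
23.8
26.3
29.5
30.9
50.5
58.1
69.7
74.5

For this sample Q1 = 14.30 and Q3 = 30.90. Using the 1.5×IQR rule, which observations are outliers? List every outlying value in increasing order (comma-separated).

58.1, 69.7, 74.5

IQR = Q3 − Q1 = 30.90 − 14.30 = 16.60.
Lower fence = Q1 − 1.5·IQR = 14.30 − 24.90 = -10.60.
Upper fence = Q3 + 1.5·IQR = 30.90 + 24.90 = 55.80.
58.1 > 55.80 → outlier.
69.7 > 55.80 → outlier.
74.5 > 55.80 → outlier.
All remaining values lie within [-10.60, 55.80].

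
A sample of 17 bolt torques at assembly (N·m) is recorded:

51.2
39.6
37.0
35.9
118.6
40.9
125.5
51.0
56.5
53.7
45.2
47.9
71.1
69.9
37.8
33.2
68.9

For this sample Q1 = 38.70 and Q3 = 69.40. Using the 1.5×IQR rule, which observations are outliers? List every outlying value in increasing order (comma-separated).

IQR = Q3 − Q1 = 69.40 − 38.70 = 30.70.
Lower fence = Q1 − 1.5·IQR = 38.70 − 46.05 = -7.35.
Upper fence = Q3 + 1.5·IQR = 69.40 + 46.05 = 115.45.
118.6 > 115.45 → outlier.
125.5 > 115.45 → outlier.
All remaining values lie within [-7.35, 115.45].

118.6, 125.5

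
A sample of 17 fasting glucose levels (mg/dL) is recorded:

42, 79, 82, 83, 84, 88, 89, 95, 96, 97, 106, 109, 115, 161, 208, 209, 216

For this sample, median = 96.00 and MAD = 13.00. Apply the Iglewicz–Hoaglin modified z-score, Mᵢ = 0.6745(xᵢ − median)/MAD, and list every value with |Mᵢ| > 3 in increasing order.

161, 208, 209, 216

|Mᵢ| > 3 ⇔ |xᵢ − 96.00| > 3·13.00/0.6745 = 57.82.
So outliers lie outside [38.18, 153.82].
161: M = 3.37 → outlier.
208: M = 5.81 → outlier.
209: M = 5.86 → outlier.
216: M = 6.23 → outlier.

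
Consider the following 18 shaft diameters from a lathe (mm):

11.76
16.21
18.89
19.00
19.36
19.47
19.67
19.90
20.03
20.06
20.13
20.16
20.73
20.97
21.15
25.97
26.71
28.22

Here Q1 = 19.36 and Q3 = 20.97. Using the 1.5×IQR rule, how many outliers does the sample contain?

5

IQR = 1.61; fences at 19.36 − 2.415 = 16.945 and 20.97 + 2.415 = 23.385.
Outside the cutoffs: 11.76, 16.21, 25.97, 26.71, 28.22.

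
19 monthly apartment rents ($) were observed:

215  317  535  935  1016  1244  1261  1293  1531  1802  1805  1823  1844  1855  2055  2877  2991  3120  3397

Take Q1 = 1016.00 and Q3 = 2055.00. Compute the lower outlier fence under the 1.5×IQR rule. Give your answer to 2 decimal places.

IQR = Q3 − Q1 = 2055.00 − 1016.00 = 1039.00.
Lower fence = Q1 − 1.5·IQR = 1016.00 − 1558.50 = -542.50.
Upper fence = Q3 + 1.5·IQR = 2055.00 + 1558.50 = 3613.50.

-542.50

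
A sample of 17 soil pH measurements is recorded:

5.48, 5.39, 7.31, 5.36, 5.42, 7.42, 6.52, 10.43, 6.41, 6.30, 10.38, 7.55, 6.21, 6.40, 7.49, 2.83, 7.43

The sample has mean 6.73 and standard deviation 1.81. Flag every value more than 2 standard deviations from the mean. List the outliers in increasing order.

2.83, 10.38, 10.43

Cutoffs at x̄ ± 2s: 6.73 ± 2·1.81 = [3.11, 10.35].
2.83: z = -2.15, |z| > 2 → outlier.
10.38: z = 2.02, |z| > 2 → outlier.
10.43: z = 2.04, |z| > 2 → outlier.
Every other value lies within [3.11, 10.35].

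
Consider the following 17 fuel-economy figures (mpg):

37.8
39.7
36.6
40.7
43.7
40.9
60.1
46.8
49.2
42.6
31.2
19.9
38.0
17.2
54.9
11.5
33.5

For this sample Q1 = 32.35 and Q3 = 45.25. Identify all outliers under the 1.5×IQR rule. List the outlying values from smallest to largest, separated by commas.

11.5

IQR = Q3 − Q1 = 45.25 − 32.35 = 12.90.
Lower fence = Q1 − 1.5·IQR = 32.35 − 19.35 = 13.00.
Upper fence = Q3 + 1.5·IQR = 45.25 + 19.35 = 64.60.
11.5 < 13.00 → outlier.
All remaining values lie within [13.00, 64.60].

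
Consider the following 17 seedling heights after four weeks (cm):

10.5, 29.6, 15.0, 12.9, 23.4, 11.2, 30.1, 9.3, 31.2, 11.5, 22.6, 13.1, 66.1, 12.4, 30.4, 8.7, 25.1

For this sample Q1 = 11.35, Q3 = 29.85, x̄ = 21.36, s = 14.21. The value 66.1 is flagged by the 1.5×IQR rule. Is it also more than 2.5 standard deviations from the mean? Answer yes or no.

z = (66.1 − 21.36) / 14.21 = 3.15.
|z| = 3.15 > 2.5.

yes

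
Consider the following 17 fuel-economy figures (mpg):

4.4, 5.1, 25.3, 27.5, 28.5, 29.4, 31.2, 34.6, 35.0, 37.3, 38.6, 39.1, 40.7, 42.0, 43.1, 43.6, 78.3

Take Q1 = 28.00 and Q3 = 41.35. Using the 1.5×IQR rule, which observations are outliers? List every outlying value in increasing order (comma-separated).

IQR = Q3 − Q1 = 41.35 − 28.00 = 13.35.
Lower fence = Q1 − 1.5·IQR = 28.00 − 20.025 = 7.975.
Upper fence = Q3 + 1.5·IQR = 41.35 + 20.025 = 61.375.
4.4 < 7.975 → outlier.
5.1 < 7.975 → outlier.
78.3 > 61.375 → outlier.
All remaining values lie within [7.975, 61.375].

4.4, 5.1, 78.3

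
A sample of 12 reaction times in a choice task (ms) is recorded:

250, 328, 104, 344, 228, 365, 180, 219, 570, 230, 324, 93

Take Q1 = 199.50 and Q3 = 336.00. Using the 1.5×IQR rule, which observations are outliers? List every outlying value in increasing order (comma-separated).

IQR = Q3 − Q1 = 336.00 − 199.50 = 136.50.
Lower fence = Q1 − 1.5·IQR = 199.50 − 204.75 = -5.25.
Upper fence = Q3 + 1.5·IQR = 336.00 + 204.75 = 540.75.
570 > 540.75 → outlier.
All remaining values lie within [-5.25, 540.75].

570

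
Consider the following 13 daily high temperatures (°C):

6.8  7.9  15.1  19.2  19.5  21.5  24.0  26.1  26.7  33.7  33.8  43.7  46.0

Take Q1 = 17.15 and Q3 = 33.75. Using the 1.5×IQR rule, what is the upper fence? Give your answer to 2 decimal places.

58.65

IQR = Q3 − Q1 = 33.75 − 17.15 = 16.60.
Lower fence = Q1 − 1.5·IQR = 17.15 − 24.90 = -7.75.
Upper fence = Q3 + 1.5·IQR = 33.75 + 24.90 = 58.65.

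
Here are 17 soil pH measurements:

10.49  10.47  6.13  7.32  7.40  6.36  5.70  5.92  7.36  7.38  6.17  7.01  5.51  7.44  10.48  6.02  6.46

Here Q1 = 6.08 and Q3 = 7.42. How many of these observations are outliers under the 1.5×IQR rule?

3

IQR = 1.34; fences at 6.08 − 2.01 = 4.07 and 7.42 + 2.01 = 9.43.
Outside the cutoffs: 10.47, 10.48, 10.49.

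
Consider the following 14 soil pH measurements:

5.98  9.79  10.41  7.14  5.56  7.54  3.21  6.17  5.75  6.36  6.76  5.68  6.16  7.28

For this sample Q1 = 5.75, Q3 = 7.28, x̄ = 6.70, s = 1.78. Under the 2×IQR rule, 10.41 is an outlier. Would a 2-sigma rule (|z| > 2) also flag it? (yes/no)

z = (10.41 − 6.70) / 1.78 = 2.08.
|z| = 2.08 > 2.

yes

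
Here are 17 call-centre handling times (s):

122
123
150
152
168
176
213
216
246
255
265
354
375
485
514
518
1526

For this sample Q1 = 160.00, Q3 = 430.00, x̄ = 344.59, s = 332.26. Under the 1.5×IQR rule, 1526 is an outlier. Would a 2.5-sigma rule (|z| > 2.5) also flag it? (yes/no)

yes

z = (1526 − 344.59) / 332.26 = 3.56.
|z| = 3.56 > 2.5.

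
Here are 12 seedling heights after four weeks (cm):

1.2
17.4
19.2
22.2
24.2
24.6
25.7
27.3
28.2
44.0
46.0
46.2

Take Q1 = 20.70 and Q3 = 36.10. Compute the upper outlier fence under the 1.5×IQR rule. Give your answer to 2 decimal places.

59.20

IQR = Q3 − Q1 = 36.10 − 20.70 = 15.40.
Lower fence = Q1 − 1.5·IQR = 20.70 − 23.10 = -2.40.
Upper fence = Q3 + 1.5·IQR = 36.10 + 23.10 = 59.20.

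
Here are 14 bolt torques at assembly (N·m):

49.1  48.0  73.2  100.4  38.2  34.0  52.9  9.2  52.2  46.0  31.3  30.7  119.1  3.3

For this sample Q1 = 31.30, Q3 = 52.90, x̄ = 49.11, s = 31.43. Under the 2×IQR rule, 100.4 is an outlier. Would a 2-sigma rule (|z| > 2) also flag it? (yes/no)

no

z = (100.4 − 49.11) / 31.43 = 1.63.
|z| = 1.63 ≤ 2.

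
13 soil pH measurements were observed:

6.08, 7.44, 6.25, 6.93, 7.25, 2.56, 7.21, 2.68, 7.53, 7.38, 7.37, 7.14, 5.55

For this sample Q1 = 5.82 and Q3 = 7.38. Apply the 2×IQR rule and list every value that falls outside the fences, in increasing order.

IQR = Q3 − Q1 = 7.38 − 5.82 = 1.56.
Lower fence = Q1 − 2·IQR = 5.82 − 3.12 = 2.70.
Upper fence = Q3 + 2·IQR = 7.38 + 3.12 = 10.50.
2.56 < 2.70 → outlier.
2.68 < 2.70 → outlier.
All remaining values lie within [2.70, 10.50].

2.56, 2.68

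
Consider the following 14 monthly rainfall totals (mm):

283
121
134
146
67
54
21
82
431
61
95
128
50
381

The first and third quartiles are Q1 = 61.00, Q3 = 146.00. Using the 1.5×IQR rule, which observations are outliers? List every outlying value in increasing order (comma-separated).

283, 381, 431

IQR = Q3 − Q1 = 146.00 − 61.00 = 85.00.
Lower fence = Q1 − 1.5·IQR = 61.00 − 127.50 = -66.50.
Upper fence = Q3 + 1.5·IQR = 146.00 + 127.50 = 273.50.
283 > 273.50 → outlier.
381 > 273.50 → outlier.
431 > 273.50 → outlier.
All remaining values lie within [-66.50, 273.50].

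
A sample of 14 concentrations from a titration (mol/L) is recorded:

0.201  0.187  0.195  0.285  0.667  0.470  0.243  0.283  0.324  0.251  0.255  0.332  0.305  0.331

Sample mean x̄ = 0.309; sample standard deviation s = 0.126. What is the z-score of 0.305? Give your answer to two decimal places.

-0.03

z = (0.305 − 0.309) / 0.126 = -0.03.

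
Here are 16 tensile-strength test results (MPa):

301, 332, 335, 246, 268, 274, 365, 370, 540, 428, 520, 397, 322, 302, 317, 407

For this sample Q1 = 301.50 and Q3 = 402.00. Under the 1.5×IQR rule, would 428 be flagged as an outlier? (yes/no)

no

IQR = Q3 − Q1 = 402.00 − 301.50 = 100.50.
Lower fence = Q1 − 1.5·IQR = 301.50 − 150.75 = 150.75.
Upper fence = Q3 + 1.5·IQR = 402.00 + 150.75 = 552.75.
428 lies within [150.75, 552.75].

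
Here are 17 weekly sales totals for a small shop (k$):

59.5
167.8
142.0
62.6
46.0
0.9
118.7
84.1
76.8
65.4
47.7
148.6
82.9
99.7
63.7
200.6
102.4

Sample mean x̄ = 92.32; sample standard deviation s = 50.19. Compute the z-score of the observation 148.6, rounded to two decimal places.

z = (148.6 − 92.32) / 50.19 = 1.12.

1.12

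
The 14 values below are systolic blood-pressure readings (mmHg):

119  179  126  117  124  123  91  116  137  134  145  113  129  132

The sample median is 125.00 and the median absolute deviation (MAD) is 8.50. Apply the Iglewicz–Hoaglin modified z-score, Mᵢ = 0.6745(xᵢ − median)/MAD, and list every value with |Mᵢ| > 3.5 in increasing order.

|Mᵢ| > 3.5 ⇔ |xᵢ − 125.00| > 3.5·8.50/0.6745 = 44.11.
So outliers lie outside [80.89, 169.11].
179: M = 4.29 → outlier.

179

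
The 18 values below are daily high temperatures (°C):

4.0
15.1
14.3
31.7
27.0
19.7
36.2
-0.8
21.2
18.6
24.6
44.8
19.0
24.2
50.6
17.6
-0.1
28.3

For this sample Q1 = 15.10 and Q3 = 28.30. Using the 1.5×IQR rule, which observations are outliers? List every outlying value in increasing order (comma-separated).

IQR = Q3 − Q1 = 28.30 − 15.10 = 13.20.
Lower fence = Q1 − 1.5·IQR = 15.10 − 19.80 = -4.70.
Upper fence = Q3 + 1.5·IQR = 28.30 + 19.80 = 48.10.
50.6 > 48.10 → outlier.
All remaining values lie within [-4.70, 48.10].

50.6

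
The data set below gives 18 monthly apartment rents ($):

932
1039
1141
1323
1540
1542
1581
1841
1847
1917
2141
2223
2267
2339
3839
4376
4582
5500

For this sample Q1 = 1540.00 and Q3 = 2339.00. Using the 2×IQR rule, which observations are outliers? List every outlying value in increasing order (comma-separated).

IQR = Q3 − Q1 = 2339.00 − 1540.00 = 799.00.
Lower fence = Q1 − 2·IQR = 1540.00 − 1598.00 = -58.00.
Upper fence = Q3 + 2·IQR = 2339.00 + 1598.00 = 3937.00.
4376 > 3937.00 → outlier.
4582 > 3937.00 → outlier.
5500 > 3937.00 → outlier.
All remaining values lie within [-58.00, 3937.00].

4376, 4582, 5500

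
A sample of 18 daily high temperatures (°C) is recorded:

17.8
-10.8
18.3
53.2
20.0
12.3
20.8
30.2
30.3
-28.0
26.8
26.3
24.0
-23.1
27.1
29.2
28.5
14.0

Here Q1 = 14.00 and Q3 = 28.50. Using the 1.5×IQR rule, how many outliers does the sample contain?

IQR = 14.50; fences at 14.00 − 21.75 = -7.75 and 28.50 + 21.75 = 50.25.
Outside the cutoffs: -28.0, -23.1, -10.8, 53.2.

4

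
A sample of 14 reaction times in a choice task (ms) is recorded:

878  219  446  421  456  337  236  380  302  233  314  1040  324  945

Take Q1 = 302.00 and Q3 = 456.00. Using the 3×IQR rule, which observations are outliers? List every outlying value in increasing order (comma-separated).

945, 1040

IQR = Q3 − Q1 = 456.00 − 302.00 = 154.00.
Lower fence = Q1 − 3·IQR = 302.00 − 462.00 = -160.00.
Upper fence = Q3 + 3·IQR = 456.00 + 462.00 = 918.00.
945 > 918.00 → outlier.
1040 > 918.00 → outlier.
All remaining values lie within [-160.00, 918.00].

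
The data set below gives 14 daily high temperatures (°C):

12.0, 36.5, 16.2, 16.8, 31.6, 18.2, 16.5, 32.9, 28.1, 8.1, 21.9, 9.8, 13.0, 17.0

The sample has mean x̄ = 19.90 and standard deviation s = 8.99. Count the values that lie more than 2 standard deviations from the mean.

0

Cutoffs: x̄ ± 2s = [1.92, 37.88].
Every value lies within the cutoffs.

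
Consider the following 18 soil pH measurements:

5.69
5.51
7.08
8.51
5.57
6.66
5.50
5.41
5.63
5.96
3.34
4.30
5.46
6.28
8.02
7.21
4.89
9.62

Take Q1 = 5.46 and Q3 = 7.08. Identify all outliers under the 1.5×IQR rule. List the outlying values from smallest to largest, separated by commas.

9.62

IQR = Q3 − Q1 = 7.08 − 5.46 = 1.62.
Lower fence = Q1 − 1.5·IQR = 5.46 − 2.43 = 3.03.
Upper fence = Q3 + 1.5·IQR = 7.08 + 2.43 = 9.51.
9.62 > 9.51 → outlier.
All remaining values lie within [3.03, 9.51].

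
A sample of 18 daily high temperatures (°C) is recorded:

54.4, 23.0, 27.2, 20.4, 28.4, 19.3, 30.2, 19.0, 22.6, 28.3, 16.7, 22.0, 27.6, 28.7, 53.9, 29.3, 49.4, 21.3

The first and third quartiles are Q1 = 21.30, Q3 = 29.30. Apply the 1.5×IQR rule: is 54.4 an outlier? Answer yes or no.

yes

IQR = Q3 − Q1 = 29.30 − 21.30 = 8.00.
Lower fence = Q1 − 1.5·IQR = 21.30 − 12.00 = 9.30.
Upper fence = Q3 + 1.5·IQR = 29.30 + 12.00 = 41.30.
54.4 lies above the upper fence.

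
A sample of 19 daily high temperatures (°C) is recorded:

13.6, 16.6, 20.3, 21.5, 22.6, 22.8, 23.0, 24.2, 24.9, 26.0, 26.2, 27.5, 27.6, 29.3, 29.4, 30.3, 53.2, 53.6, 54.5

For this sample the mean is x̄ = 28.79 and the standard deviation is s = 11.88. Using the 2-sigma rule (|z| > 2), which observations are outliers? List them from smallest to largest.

53.2, 53.6, 54.5

Cutoffs at x̄ ± 2s: 28.79 ± 2·11.88 = [5.03, 52.55].
53.2: z = 2.05, |z| > 2 → outlier.
53.6: z = 2.09, |z| > 2 → outlier.
54.5: z = 2.16, |z| > 2 → outlier.
Every other value lies within [5.03, 52.55].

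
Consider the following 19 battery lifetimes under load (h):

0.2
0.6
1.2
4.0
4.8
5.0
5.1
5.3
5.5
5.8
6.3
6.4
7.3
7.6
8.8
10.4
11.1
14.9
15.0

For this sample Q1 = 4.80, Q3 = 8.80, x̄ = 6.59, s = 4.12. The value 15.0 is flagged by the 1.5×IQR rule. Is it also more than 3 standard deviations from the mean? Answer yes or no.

no

z = (15.0 − 6.59) / 4.12 = 2.04.
|z| = 2.04 ≤ 3.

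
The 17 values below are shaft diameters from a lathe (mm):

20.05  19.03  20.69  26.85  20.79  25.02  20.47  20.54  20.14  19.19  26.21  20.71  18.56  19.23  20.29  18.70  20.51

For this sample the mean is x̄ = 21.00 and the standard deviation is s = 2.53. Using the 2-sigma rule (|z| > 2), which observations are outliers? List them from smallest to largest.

26.21, 26.85

Cutoffs at x̄ ± 2s: 21.00 ± 2·2.53 = [15.94, 26.06].
26.21: z = 2.06, |z| > 2 → outlier.
26.85: z = 2.31, |z| > 2 → outlier.
Every other value lies within [15.94, 26.06].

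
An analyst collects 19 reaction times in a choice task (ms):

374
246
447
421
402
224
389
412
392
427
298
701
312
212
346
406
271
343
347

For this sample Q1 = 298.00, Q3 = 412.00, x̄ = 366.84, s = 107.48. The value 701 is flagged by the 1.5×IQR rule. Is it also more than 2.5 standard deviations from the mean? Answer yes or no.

z = (701 − 366.84) / 107.48 = 3.11.
|z| = 3.11 > 2.5.

yes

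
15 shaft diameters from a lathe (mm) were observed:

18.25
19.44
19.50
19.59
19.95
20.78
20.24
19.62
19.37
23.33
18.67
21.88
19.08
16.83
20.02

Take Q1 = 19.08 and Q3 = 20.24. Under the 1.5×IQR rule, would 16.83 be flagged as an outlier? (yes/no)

yes

IQR = Q3 − Q1 = 20.24 − 19.08 = 1.16.
Lower fence = Q1 − 1.5·IQR = 19.08 − 1.74 = 17.34.
Upper fence = Q3 + 1.5·IQR = 20.24 + 1.74 = 21.98.
16.83 lies below the lower fence.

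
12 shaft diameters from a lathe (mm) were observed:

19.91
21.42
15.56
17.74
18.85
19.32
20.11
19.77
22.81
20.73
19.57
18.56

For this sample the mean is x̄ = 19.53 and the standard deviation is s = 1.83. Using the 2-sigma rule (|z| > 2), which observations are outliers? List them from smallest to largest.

Cutoffs at x̄ ± 2s: 19.53 ± 2·1.83 = [15.87, 23.19].
15.56: z = -2.17, |z| > 2 → outlier.
Every other value lies within [15.87, 23.19].

15.56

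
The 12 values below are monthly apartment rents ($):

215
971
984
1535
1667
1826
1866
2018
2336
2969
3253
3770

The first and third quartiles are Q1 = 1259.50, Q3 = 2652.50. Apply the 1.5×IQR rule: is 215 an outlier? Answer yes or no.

no

IQR = Q3 − Q1 = 2652.50 − 1259.50 = 1393.00.
Lower fence = Q1 − 1.5·IQR = 1259.50 − 2089.50 = -830.00.
Upper fence = Q3 + 1.5·IQR = 2652.50 + 2089.50 = 4742.00.
215 lies within [-830.00, 4742.00].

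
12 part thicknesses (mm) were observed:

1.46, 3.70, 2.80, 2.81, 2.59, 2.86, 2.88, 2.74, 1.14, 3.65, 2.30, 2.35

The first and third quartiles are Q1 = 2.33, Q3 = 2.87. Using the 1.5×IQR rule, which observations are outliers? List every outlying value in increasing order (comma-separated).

1.14, 1.46, 3.70

IQR = Q3 − Q1 = 2.87 − 2.33 = 0.54.
Lower fence = Q1 − 1.5·IQR = 2.33 − 0.81 = 1.52.
Upper fence = Q3 + 1.5·IQR = 2.87 + 0.81 = 3.68.
1.14 < 1.52 → outlier.
1.46 < 1.52 → outlier.
3.70 > 3.68 → outlier.
All remaining values lie within [1.52, 3.68].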